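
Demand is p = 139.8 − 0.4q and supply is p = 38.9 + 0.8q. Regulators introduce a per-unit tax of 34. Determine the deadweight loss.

Competitive equilibrium: 139.8 − 0.4q = 38.9 + 0.8q → q* = 84.0833, p* = 106.1667.
With the tax, the buyer price exceeds the seller price by 34: (139.8 − 0.4q) − (38.9 + 0.8q) = 34 → q' = 55.75.
Δq = 84.0833 − 55.75 = 28.3333; the wedge equals the tax, 34.
DWL = ½ × 28.3333 × 34 = 481.67.

481.67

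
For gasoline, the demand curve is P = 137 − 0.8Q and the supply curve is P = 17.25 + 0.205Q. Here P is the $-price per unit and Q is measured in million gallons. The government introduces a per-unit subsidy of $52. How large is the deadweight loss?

$1345.27 million

Competitive equilibrium: 137 − 0.8Q = 17.25 + 0.205Q → Q* = 119.1542, P* = 41.6766.
The subsidy lowers effective supply by 52: P = 0.205Q − 34.75.
New quantity: 137 − 0.8Q = 0.205Q − 34.75 → Q' = 170.8955.
Overproduction ΔQ = 170.8955 − 119.1542 = 51.7413; wedge = subsidy = 52.
Welfare loss = ½ × 51.7413 × 52 = $1345.27 million.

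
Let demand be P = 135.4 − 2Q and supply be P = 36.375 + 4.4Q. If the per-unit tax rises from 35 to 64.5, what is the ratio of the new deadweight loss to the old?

3.396

Competitive equilibrium: 135.4 − 2Q = 36.375 + 4.4Q → Q* = 15.4727, P* = 104.4547.
For a per-unit tax t: ΔQ = t/6.4, so DWL = ½·t·(t/6.4) = t²/12.8.
At t = 35: DWL = 95.703. At t = 64.5: DWL = 325.020.
Ratio = (64.5/35)² = 3.396.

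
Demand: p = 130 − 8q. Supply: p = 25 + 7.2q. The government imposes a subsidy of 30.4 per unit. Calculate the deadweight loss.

Competitive equilibrium: 130 − 8q = 25 + 7.2q → q* = 6.9079, p* = 74.7368.
The subsidy lowers effective supply by 30.4: p = 7.2q − 5.4.
New quantity: 130 − 8q = 7.2q − 5.4 → q' = 8.9079.
Overproduction Δq = 8.9079 − 6.9079 = 2; wedge = subsidy = 30.4.
The triangle = ½ × 2 × 30.4 = 30.40.

30.40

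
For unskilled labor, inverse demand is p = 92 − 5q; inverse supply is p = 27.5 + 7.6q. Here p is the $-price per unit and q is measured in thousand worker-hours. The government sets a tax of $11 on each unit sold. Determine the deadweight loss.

$4.80 thousand

Competitive equilibrium: 92 − 5q = 27.5 + 7.6q → q* = 5.119, p* = 66.4048.
With the tax, the buyer price exceeds the seller price by 11: (92 − 5q) − (27.5 + 7.6q) = 11 → q' = 4.246.
Δq = 5.119 − 4.246 = 0.873; the wedge equals the tax, 11.
DWL = ½ × 0.873 × 11 = $4.80 thousand.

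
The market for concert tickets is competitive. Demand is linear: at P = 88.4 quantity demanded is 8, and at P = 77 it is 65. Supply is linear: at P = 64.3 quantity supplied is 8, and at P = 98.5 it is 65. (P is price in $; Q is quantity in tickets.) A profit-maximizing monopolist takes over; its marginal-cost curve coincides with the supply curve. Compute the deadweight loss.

$23.26

Demand slope = (77 − 88.4)/(65 − 8) = −0.2, so P = 90 − 0.2Q.
Supply slope = (98.5 − 64.3)/(65 − 8) = 0.6, so P = 59.5 + 0.6Q.
Competitive equilibrium: 90 − 0.2Q = 59.5 + 0.6Q → Q* = 38.125, P* = 82.375.
Marginal revenue: MR = 90 − 0.4Q. Set MR = MC: 90 − 0.4Q = 59.5 + 0.6Q → Q_m = 30.5.
Price P_m = 90 − 0.2·30.5 = 83.9; MC(Q_m) = 59.5 + 0.6·30.5 = 77.8.
Competitive Q* = 38.125, so ΔQ = 7.625; wedge = 83.9 − 77.8 = 6.1.
The triangle = ½ × 7.625 × 6.1 = $23.26.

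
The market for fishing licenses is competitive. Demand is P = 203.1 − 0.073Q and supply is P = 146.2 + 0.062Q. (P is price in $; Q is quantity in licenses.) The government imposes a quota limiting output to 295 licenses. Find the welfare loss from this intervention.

$1079.84

Competitive equilibrium: 203.1 − 0.073Q = 146.2 + 0.062Q → Q* = 421.4815, P* = 172.3319.
At Q = 295: demand price = 203.1 − 0.073·295 = 181.565; supply price = 146.2 + 0.062·295 = 164.49.
ΔQ = 421.4815 − 295 = 126.4815; wedge = 181.565 − 164.49 = 17.075.
DWL = ½ × 126.4815 × 17.075 = $1079.84.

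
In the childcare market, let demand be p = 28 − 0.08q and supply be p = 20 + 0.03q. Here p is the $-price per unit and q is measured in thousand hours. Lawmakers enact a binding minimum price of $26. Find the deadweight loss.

Competitive equilibrium: 28 − 0.08q = 20 + 0.03q → q* = 72.7273, p* = 22.1818.
At the floor p = 26, quantity demanded = (28 − 26)/0.08 = 25.
Sellers' marginal cost at q' = 25: 20 + 0.03·25 = 20.75.
Δq = 72.7273 − 25 = 47.7273; wedge = 26 − 20.75 = 5.25.
Welfare loss = ½ × 47.7273 × 5.25 = $125.28 thousand.

$125.28 thousand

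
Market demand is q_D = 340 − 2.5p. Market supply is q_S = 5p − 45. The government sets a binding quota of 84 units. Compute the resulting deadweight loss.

4889.63

In inverse form: demand p = 136 − 0.4q, supply p = 9 + 0.2q.
Competitive equilibrium: 136 − 0.4q = 9 + 0.2q → q* = 211.6667, p* = 51.3333.
At q = 84: demand price = 136 − 0.4·84 = 102.4; supply price = 9 + 0.2·84 = 25.8.
Δq = 211.6667 − 84 = 127.6667; wedge = 102.4 − 25.8 = 76.6.
DWL = ½ × 127.6667 × 76.6 = 4889.63.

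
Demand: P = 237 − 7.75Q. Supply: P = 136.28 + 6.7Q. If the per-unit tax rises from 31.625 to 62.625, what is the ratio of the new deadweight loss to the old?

Competitive equilibrium: 237 − 7.75Q = 136.28 + 6.7Q → Q* = 6.9702, P* = 182.9806.
For a per-unit tax t: ΔQ = t/14.45, so DWL = ½·t·(t/14.45) = t²/28.9.
At t = 31.625: DWL = 34.607. At t = 62.625: DWL = 135.706.
Ratio = (62.625/31.625)² = 3.921.

3.921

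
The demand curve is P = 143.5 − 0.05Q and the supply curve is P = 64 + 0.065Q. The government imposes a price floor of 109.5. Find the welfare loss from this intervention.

Competitive equilibrium: 143.5 − 0.05Q = 64 + 0.065Q → Q* = 691.3043, P* = 108.9348.
At the floor P = 109.5, quantity demanded = (143.5 − 109.5)/0.05 = 680.
Sellers' marginal cost at Q' = 680: 64 + 0.065·680 = 108.2.
ΔQ = 691.3043 − 680 = 11.3043; wedge = 109.5 − 108.2 = 1.3.
Welfare loss = ½ × 11.3043 × 1.3 = 7.35.

7.35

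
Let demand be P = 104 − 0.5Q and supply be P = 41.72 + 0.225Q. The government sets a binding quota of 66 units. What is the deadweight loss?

143.60

Competitive equilibrium: 104 − 0.5Q = 41.72 + 0.225Q → Q* = 85.9034, P* = 61.0483.
At Q = 66: demand price = 104 − 0.5·66 = 71; supply price = 41.72 + 0.225·66 = 56.57.
ΔQ = 85.9034 − 66 = 19.9034; wedge = 71 − 56.57 = 14.43.
DWL = ½ × 19.9034 × 14.43 = 143.60.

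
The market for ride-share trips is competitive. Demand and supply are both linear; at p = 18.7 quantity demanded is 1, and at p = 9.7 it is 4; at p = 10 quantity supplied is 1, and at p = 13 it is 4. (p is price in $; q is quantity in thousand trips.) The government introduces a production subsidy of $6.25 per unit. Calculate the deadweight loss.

$4.88 thousand

Demand slope = (9.7 − 18.7)/(4 − 1) = −3, so p = 21.7 − 3q.
Supply slope = (13 − 10)/(4 − 1) = 1, so p = 9 + q.
Competitive equilibrium: 21.7 − 3q = 9 + q → q* = 3.175, p* = 12.175.
The subsidy lowers effective supply by 6.25: p = 2.75 + q.
New quantity: 21.7 − 3q = 2.75 + q → q' = 4.7375.
Overproduction Δq = 4.7375 − 3.175 = 1.5625; wedge = subsidy = 6.25.
Deadweight loss = ½ × 1.5625 × 6.25 = $4.88 thousand.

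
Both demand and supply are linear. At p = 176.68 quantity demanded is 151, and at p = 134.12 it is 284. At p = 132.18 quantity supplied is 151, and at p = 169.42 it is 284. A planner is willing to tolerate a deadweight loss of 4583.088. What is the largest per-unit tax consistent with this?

74.16

Demand slope = (134.12 − 176.68)/(284 − 151) = −0.32, so p = 225 − 0.32q.
Supply slope = (169.42 − 132.18)/(284 − 151) = 0.28, so p = 89.9 + 0.28q.
Competitive equilibrium: 225 − 0.32q = 89.9 + 0.28q → q* = 225.1667, p* = 152.9467.
A tax t gives Δq = t/0.6 and wedge t, so DWL = t²/1.2.
t²/1.2 = 4583.088 → t² = 5499.7056 → t = 74.16.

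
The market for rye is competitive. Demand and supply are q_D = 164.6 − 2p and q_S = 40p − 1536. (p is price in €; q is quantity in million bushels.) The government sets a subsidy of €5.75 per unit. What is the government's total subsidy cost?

€543.79 million

In inverse form: demand p = 82.3 − 0.5q, supply p = 38.4 + 0.025q.
Competitive equilibrium: 82.3 − 0.5q = 38.4 + 0.025q → q* = 83.619, p* = 40.4905.
The subsidy lowers effective supply by 5.75: p = 32.65 + 0.025q.
New quantity: 82.3 − 0.5q = 32.65 + 0.025q → q' = 94.5714.
Total subsidy cost = 5.75 × 94.5714 = €543.79 million.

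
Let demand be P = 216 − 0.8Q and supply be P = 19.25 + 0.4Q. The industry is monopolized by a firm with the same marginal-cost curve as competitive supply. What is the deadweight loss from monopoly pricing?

Competitive equilibrium: 216 − 0.8Q = 19.25 + 0.4Q → Q* = 163.9583, P* = 84.8333.
Marginal revenue: MR = 216 − 1.6Q. Set MR = MC: 216 − 1.6Q = 19.25 + 0.4Q → Q_m = 98.375.
Price P_m = 216 − 0.8·98.375 = 137.3; MC(Q_m) = 19.25 + 0.4·98.375 = 58.6.
Competitive Q* = 163.9583, so ΔQ = 65.5833; wedge = 137.3 − 58.6 = 78.7.
Deadweight loss = ½ × 65.5833 × 78.7 = 2580.70.

2580.70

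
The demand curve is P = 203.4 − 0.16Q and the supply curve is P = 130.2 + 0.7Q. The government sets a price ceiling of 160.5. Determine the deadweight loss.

752.41

Competitive equilibrium: 203.4 − 0.16Q = 130.2 + 0.7Q → Q* = 85.1163, P* = 189.7814.
At the ceiling P = 160.5, quantity supplied = (160.5 − 130.2)/0.7 = 43.2857.
Willingness to pay at Q' = 43.2857: 203.4 − 0.16·43.2857 = 196.4743.
ΔQ = 85.1163 − 43.2857 = 41.8306; wedge = 196.4743 − 160.5 = 35.9743.
The triangle = ½ × 41.8306 × 35.9743 = 752.41.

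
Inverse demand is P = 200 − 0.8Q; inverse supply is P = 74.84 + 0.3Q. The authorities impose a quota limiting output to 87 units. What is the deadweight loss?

Competitive equilibrium: 200 − 0.8Q = 74.84 + 0.3Q → Q* = 113.7818, P* = 108.9745.
At Q = 87: demand price = 200 − 0.8·87 = 130.4; supply price = 74.84 + 0.3·87 = 100.94.
ΔQ = 113.7818 − 87 = 26.7818; wedge = 130.4 − 100.94 = 29.46.
DWL = ½ × 26.7818 × 29.46 = 394.50.

394.50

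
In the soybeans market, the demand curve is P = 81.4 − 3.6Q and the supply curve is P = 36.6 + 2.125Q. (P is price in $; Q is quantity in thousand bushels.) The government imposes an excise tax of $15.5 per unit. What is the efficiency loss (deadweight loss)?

$20.98 thousand

Competitive equilibrium: 81.4 − 3.6Q = 36.6 + 2.125Q → Q* = 7.8253, P* = 53.2288.
With the tax, the buyer price exceeds the seller price by 15.5: (81.4 − 3.6Q) − (36.6 + 2.125Q) = 15.5 → Q' = 5.1179.
ΔQ = 7.8253 − 5.1179 = 2.7074; the wedge equals the tax, 15.5.
Deadweight loss = ½ × 2.7074 × 15.5 = $20.98 thousand.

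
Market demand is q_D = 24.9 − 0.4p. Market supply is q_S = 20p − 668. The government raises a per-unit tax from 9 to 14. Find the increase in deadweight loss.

22.55

In inverse form: demand p = 62.25 − 2.5q, supply p = 33.4 + 0.05q.
Competitive equilibrium: 62.25 − 2.5q = 33.4 + 0.05q → q* = 11.3137, p* = 33.9657.
For a per-unit tax t: Δq = t/2.55, so DWL = ½·t·(t/2.55) = t²/5.1.
At t = 9: DWL = 15.882. At t = 14: DWL = 38.431.
Increase = 38.431 − 15.882 = 22.55.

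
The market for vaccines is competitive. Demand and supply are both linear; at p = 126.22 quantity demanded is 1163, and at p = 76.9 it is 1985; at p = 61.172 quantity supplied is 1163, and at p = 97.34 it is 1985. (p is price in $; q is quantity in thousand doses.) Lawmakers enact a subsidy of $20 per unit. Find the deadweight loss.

$1923.08 thousand

Demand slope = (76.9 − 126.22)/(1985 − 1163) = −0.06, so p = 196 − 0.06q.
Supply slope = (97.34 − 61.172)/(1985 − 1163) = 0.044, so p = 10 + 0.044q.
Competitive equilibrium: 196 − 0.06q = 10 + 0.044q → q* = 1788.4615, p* = 88.6923.
The subsidy lowers effective supply by 20: p = 0.044q − 10.
New quantity: 196 − 0.06q = 0.044q − 10 → q' = 1980.7692.
Overproduction Δq = 1980.7692 − 1788.4615 = 192.3077; wedge = subsidy = 20.
DWL = ½ × 192.3077 × 20 = $1923.08 thousand.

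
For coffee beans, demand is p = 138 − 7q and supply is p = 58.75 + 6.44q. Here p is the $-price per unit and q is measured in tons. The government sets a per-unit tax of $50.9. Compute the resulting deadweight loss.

$96.38

Competitive equilibrium: 138 − 7q = 58.75 + 6.44q → q* = 5.8966, p* = 96.724.
With the tax, the buyer price exceeds the seller price by 50.9: (138 − 7q) − (58.75 + 6.44q) = 50.9 → q' = 2.1094.
Δq = 5.8966 − 2.1094 = 3.7872; the wedge equals the tax, 50.9.
Welfare loss = ½ × 3.7872 × 50.9 = $96.38.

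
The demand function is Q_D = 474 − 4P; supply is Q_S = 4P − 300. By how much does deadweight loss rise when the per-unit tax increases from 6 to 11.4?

93.96

In inverse form: demand P = 118.5 − 0.25Q, supply P = 75 + 0.25Q.
Competitive equilibrium: 118.5 − 0.25Q = 75 + 0.25Q → Q* = 87, P* = 96.75.
For a per-unit tax t: ΔQ = t/0.5, so DWL = ½·t·(t/0.5) = t²/1.
At t = 6: DWL = 36. At t = 11.4: DWL = 129.96.
Increase = 129.96 − 36 = 93.96.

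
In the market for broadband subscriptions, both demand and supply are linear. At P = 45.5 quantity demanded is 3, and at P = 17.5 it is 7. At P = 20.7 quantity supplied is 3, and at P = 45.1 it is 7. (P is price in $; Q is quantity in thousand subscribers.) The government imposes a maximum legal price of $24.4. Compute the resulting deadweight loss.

$10.84 thousand

Demand slope = (17.5 − 45.5)/(7 − 3) = −7, so P = 66.5 − 7Q.
Supply slope = (45.1 − 20.7)/(7 − 3) = 6.1, so P = 2.4 + 6.1Q.
Competitive equilibrium: 66.5 − 7Q = 2.4 + 6.1Q → Q* = 4.8931, P* = 32.2481.
At the ceiling P = 24.4, quantity supplied = (24.4 − 2.4)/6.1 = 3.6066.
Willingness to pay at Q' = 3.6066: 66.5 − 7·3.6066 = 41.2538.
ΔQ = 4.8931 − 3.6066 = 1.2865; wedge = 41.2538 − 24.4 = 16.8538.
DWL = ½ × 1.2865 × 16.8538 = $10.84 thousand.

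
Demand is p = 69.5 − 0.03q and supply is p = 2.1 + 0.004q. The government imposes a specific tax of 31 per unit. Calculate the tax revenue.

Competitive equilibrium: 69.5 − 0.03q = 2.1 + 0.004q → q* = 1982.35294, p* = 10.02941.
With the tax, the buyer price exceeds the seller price by 31: (69.5 − 0.03q) − (2.1 + 0.004q) = 31 → q' = 1070.58824.
Tax revenue = 31 × 1070.58824 = 33188.24.

33188.24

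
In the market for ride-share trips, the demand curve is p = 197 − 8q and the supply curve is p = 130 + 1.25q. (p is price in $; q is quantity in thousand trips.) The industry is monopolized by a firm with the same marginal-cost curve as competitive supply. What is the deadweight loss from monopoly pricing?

Competitive equilibrium: 197 − 8q = 130 + 1.25q → q* = 7.2432, p* = 139.0541.
Marginal revenue: MR = 197 − 16q. Set MR = MC: 197 − 16q = 130 + 1.25q → q_m = 3.8841.
Price p_m = 197 − 8·3.8841 = 165.9272; MC(q_m) = 130 + 1.25·3.8841 = 134.8551.
Competitive q* = 7.2432, so Δq = 3.3591; wedge = 165.9272 − 134.8551 = 31.0721.
DWL = ½ × 3.3591 × 31.0721 = $52.19 thousand.

$52.19 thousand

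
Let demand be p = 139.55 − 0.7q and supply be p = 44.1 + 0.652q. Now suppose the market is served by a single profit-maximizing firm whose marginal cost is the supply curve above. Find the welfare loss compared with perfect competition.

392.09

Competitive equilibrium: 139.55 − 0.7q = 44.1 + 0.652q → q* = 70.5991, p* = 90.1306.
Marginal revenue: MR = 139.55 − 1.4q. Set MR = MC: 139.55 − 1.4q = 44.1 + 0.652q → q_m = 46.5156.
Price p_m = 139.55 − 0.7·46.5156 = 106.9891; MC(q_m) = 44.1 + 0.652·46.5156 = 74.4282.
Competitive q* = 70.5991, so Δq = 24.0835; wedge = 106.9891 − 74.4282 = 32.5609.
DWL = ½ × 24.0835 × 32.5609 = 392.09.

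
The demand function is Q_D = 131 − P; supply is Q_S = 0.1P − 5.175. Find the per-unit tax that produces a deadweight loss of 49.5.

In inverse form: demand P = 131 − Q, supply P = 51.75 + 10Q.
Competitive equilibrium: 131 − Q = 51.75 + 10Q → Q* = 7.2045, P* = 123.7955.
A tax t gives ΔQ = t/11 and wedge t, so DWL = t²/22.
t²/22 = 49.5 → t² = 1089 → t = 33.

33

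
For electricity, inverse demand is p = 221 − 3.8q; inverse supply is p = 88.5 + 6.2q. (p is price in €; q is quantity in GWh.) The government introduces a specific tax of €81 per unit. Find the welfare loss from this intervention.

Competitive equilibrium: 221 − 3.8q = 88.5 + 6.2q → q* = 13.25, p* = 170.65.
With the tax, the buyer price exceeds the seller price by 81: (221 − 3.8q) − (88.5 + 6.2q) = 81 → q' = 5.15.
Δq = 13.25 − 5.15 = 8.1; the wedge equals the tax, 81.
DWL = ½ × 8.1 × 81 = €328.05.

€328.05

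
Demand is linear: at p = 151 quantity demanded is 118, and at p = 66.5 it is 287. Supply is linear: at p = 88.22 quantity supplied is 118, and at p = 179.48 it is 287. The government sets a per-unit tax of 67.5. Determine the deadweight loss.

2190.50

Demand slope = (66.5 − 151)/(287 − 118) = −0.5, so p = 210 − 0.5q.
Supply slope = (179.48 − 88.22)/(287 − 118) = 0.54, so p = 24.5 + 0.54q.
Competitive equilibrium: 210 − 0.5q = 24.5 + 0.54q → q* = 178.36538, p* = 120.81731.
With the tax, the buyer price exceeds the seller price by 67.5: (210 − 0.5q) − (24.5 + 0.54q) = 67.5 → q' = 113.46154.
Δq = 178.36538 − 113.46154 = 64.90384; the wedge equals the tax, 67.5.
The triangle = ½ × 64.90384 × 67.5 = 2190.50.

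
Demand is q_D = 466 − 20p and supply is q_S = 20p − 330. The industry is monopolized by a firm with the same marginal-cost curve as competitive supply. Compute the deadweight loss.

In inverse form: demand p = 23.3 − 0.05q, supply p = 16.5 + 0.05q.
Competitive equilibrium: 23.3 − 0.05q = 16.5 + 0.05q → q* = 68, p* = 19.9.
Marginal revenue: MR = 23.3 − 0.1q. Set MR = MC: 23.3 − 0.1q = 16.5 + 0.05q → q_m = 45.3333.
Price p_m = 23.3 − 0.05·45.3333 = 21.0333; MC(q_m) = 16.5 + 0.05·45.3333 = 18.7667.
Competitive q* = 68, so Δq = 22.6667; wedge = 21.0333 − 18.7667 = 2.2666.
Deadweight loss = ½ × 22.6667 × 2.2666 = 25.69.

25.69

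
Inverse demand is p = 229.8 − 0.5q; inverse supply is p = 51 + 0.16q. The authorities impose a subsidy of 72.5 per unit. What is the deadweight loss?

Competitive equilibrium: 229.8 − 0.5q = 51 + 0.16q → q* = 270.9091, p* = 94.3455.
The subsidy lowers effective supply by 72.5: p = 0.16q − 21.5.
New quantity: 229.8 − 0.5q = 0.16q − 21.5 → q' = 380.7576.
Overproduction Δq = 380.7576 − 270.9091 = 109.8485; wedge = subsidy = 72.5.
The triangle = ½ × 109.8485 × 72.5 = 3982.01.

3982.01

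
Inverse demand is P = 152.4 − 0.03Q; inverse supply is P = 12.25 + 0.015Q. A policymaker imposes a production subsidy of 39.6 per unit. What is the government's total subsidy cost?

158180

Competitive equilibrium: 152.4 − 0.03Q = 12.25 + 0.015Q → Q* = 3114.4444, P* = 58.9667.
The subsidy lowers effective supply by 39.6: P = 0.015Q − 27.35.
New quantity: 152.4 − 0.03Q = 0.015Q − 27.35 → Q' = 3994.4444.
Total subsidy cost = 39.6 × 3994.4444 = 158180.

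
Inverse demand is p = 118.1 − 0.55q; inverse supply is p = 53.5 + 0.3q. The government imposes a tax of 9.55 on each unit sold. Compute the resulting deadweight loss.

53.65

Competitive equilibrium: 118.1 − 0.55q = 53.5 + 0.3q → q* = 76, p* = 76.3.
With the tax, the buyer price exceeds the seller price by 9.55: (118.1 − 0.55q) − (53.5 + 0.3q) = 9.55 → q' = 64.7647.
Δq = 76 − 64.7647 = 11.2353; the wedge equals the tax, 9.55.
Deadweight loss = ½ × 11.2353 × 9.55 = 53.65.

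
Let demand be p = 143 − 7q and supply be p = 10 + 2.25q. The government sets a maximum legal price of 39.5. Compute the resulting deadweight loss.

7.43

Competitive equilibrium: 143 − 7q = 10 + 2.25q → q* = 14.3784, p* = 42.3514.
At the ceiling p = 39.5, quantity supplied = (39.5 − 10)/2.25 = 13.1111.
Willingness to pay at q' = 13.1111: 143 − 7·13.1111 = 51.2223.
Δq = 14.3784 − 13.1111 = 1.2673; wedge = 51.2223 − 39.5 = 11.7223.
Deadweight loss = ½ × 1.2673 × 11.7223 = 7.43.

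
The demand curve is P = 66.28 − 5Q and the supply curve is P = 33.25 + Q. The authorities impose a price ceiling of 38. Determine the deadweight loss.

Competitive equilibrium: 66.28 − 5Q = 33.25 + Q → Q* = 5.505, P* = 38.755.
At the ceiling P = 38, quantity supplied = (38 − 33.25)/1 = 4.75.
Willingness to pay at Q' = 4.75: 66.28 − 5·4.75 = 42.53.
ΔQ = 5.505 − 4.75 = 0.755; wedge = 42.53 − 38 = 4.53.
Welfare loss = ½ × 0.755 × 4.53 = 1.71.

1.71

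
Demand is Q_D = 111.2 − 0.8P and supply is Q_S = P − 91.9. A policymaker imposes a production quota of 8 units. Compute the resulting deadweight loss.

In inverse form: demand P = 139 − 1.25Q, supply P = 91.9 + Q.
Competitive equilibrium: 139 − 1.25Q = 91.9 + Q → Q* = 20.9333, P* = 112.8333.
At Q = 8: demand price = 139 − 1.25·8 = 129; supply price = 91.9 + 1·8 = 99.9.
ΔQ = 20.9333 − 8 = 12.9333; wedge = 129 − 99.9 = 29.1.
The triangle = ½ × 12.9333 × 29.1 = 188.18.

188.18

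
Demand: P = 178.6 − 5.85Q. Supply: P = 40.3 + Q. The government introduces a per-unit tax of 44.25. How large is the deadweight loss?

142.92

Competitive equilibrium: 178.6 − 5.85Q = 40.3 + Q → Q* = 20.18978, P* = 60.48978.
With the tax, the buyer price exceeds the seller price by 44.25: (178.6 − 5.85Q) − (40.3 + Q) = 44.25 → Q' = 13.72993.
ΔQ = 20.18978 − 13.72993 = 6.45985; the wedge equals the tax, 44.25.
The triangle = ½ × 6.45985 × 44.25 = 142.92.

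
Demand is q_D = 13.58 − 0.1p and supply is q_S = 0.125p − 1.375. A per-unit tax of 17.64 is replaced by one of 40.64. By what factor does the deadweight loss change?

5.308

In inverse form: demand p = 135.8 − 10q, supply p = 11 + 8q.
Competitive equilibrium: 135.8 − 10q = 11 + 8q → q* = 6.9333, p* = 66.4667.
For a per-unit tax t: Δq = t/18, so DWL = ½·t·(t/18) = t²/36.
At t = 17.64: DWL = 8.6436. At t = 40.64: DWL = 45.878.
Ratio = (40.64/17.64)² = 5.308.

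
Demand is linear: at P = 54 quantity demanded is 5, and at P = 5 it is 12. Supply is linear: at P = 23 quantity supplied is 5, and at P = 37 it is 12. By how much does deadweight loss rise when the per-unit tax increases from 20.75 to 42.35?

75.72

Demand slope = (5 − 54)/(12 − 5) = −7, so P = 89 − 7Q.
Supply slope = (37 − 23)/(12 − 5) = 2, so P = 13 + 2Q.
Competitive equilibrium: 89 − 7Q = 13 + 2Q → Q* = 8.4444, P* = 29.8889.
For a per-unit tax t: ΔQ = t/9, so DWL = ½·t·(t/9) = t²/18.
At t = 20.75: DWL = 23.92. At t = 42.35: DWL = 99.64.
Increase = 99.64 − 23.92 = 75.72.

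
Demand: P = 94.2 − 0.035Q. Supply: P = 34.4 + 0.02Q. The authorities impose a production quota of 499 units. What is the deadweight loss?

Competitive equilibrium: 94.2 − 0.035Q = 34.4 + 0.02Q → Q* = 1087.2727, P* = 56.1455.
At Q = 499: demand price = 94.2 − 0.035·499 = 76.735; supply price = 34.4 + 0.02·499 = 44.38.
ΔQ = 1087.2727 − 499 = 588.2727; wedge = 76.735 − 44.38 = 32.355.
Welfare loss = ½ × 588.2727 × 32.355 = 9516.78.

9516.78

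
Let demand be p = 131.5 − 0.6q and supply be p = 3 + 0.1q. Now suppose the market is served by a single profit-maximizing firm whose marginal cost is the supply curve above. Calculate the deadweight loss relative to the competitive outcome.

Competitive equilibrium: 131.5 − 0.6q = 3 + 0.1q → q* = 183.5714, p* = 21.3571.
Marginal revenue: MR = 131.5 − 1.2q. Set MR = MC: 131.5 − 1.2q = 3 + 0.1q → q_m = 98.8462.
Price p_m = 131.5 − 0.6·98.8462 = 72.1923; MC(q_m) = 3 + 0.1·98.8462 = 12.8846.
Competitive q* = 183.5714, so Δq = 84.7252; wedge = 72.1923 − 12.8846 = 59.3077.
Deadweight loss = ½ × 84.7252 × 59.3077 = 2512.43.

2512.43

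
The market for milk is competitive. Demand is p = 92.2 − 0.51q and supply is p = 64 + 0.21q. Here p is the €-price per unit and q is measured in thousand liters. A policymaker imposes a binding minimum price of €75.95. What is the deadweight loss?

€19.21 thousand

Competitive equilibrium: 92.2 − 0.51q = 64 + 0.21q → q* = 39.1667, p* = 72.225.
At the floor p = 75.95, quantity demanded = (92.2 − 75.95)/0.51 = 31.8627.
Sellers' marginal cost at q' = 31.8627: 64 + 0.21·31.8627 = 70.6912.
Δq = 39.1667 − 31.8627 = 7.304; wedge = 75.95 − 70.6912 = 5.2588.
Deadweight loss = ½ × 7.304 × 5.2588 = €19.21 thousand.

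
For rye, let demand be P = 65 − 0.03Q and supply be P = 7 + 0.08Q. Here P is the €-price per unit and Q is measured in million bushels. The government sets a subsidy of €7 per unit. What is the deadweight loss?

€222.73 million

Competitive equilibrium: 65 − 0.03Q = 7 + 0.08Q → Q* = 527.2727, P* = 49.1818.
The subsidy lowers effective supply by 7: P = 0 + 0.08Q.
New quantity: 65 − 0.03Q = 0 + 0.08Q → Q' = 590.9091.
Overproduction ΔQ = 590.9091 − 527.2727 = 63.6364; wedge = subsidy = 7.
DWL = ½ × 63.6364 × 7 = €222.73 million.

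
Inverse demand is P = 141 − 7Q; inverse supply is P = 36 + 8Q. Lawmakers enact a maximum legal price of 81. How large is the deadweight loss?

14.18

Competitive equilibrium: 141 − 7Q = 36 + 8Q → Q* = 7, P* = 92.
At the ceiling P = 81, quantity supplied = (81 − 36)/8 = 5.625.
Willingness to pay at Q' = 5.625: 141 − 7·5.625 = 101.625.
ΔQ = 7 − 5.625 = 1.375; wedge = 101.625 − 81 = 20.625.
Deadweight loss = ½ × 1.375 × 20.625 = 14.18.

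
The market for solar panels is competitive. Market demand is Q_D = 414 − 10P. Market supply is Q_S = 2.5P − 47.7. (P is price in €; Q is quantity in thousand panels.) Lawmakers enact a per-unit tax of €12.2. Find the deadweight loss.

€148.84 thousand

In inverse form: demand P = 41.4 − 0.1Q, supply P = 19.08 + 0.4Q.
Competitive equilibrium: 41.4 − 0.1Q = 19.08 + 0.4Q → Q* = 44.64, P* = 36.936.
With the tax, the buyer price exceeds the seller price by 12.2: (41.4 − 0.1Q) − (19.08 + 0.4Q) = 12.2 → Q' = 20.24.
ΔQ = 44.64 − 20.24 = 24.4; the wedge equals the tax, 12.2.
Welfare loss = ½ × 24.4 × 12.2 = €148.84 thousand.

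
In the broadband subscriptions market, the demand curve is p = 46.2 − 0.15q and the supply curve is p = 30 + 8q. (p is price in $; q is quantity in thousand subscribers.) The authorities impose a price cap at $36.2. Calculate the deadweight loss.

$5.99 thousand

Competitive equilibrium: 46.2 − 0.15q = 30 + 8q → q* = 1.9877, p* = 45.9018.
At the ceiling p = 36.2, quantity supplied = (36.2 − 30)/8 = 0.775.
Willingness to pay at q' = 0.775: 46.2 − 0.15·0.775 = 46.0838.
Δq = 1.9877 − 0.775 = 1.2127; wedge = 46.0838 − 36.2 = 9.8838.
Welfare loss = ½ × 1.2127 × 9.8838 = $5.99 thousand.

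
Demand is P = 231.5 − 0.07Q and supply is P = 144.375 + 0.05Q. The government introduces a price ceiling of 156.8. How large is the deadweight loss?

Competitive equilibrium: 231.5 − 0.07Q = 144.375 + 0.05Q → Q* = 726.0417, P* = 180.6771.
At the ceiling P = 156.8, quantity supplied = (156.8 − 144.375)/0.05 = 248.5.
Willingness to pay at Q' = 248.5: 231.5 − 0.07·248.5 = 214.105.
ΔQ = 726.0417 − 248.5 = 477.5417; wedge = 214.105 − 156.8 = 57.305.
DWL = ½ × 477.5417 × 57.305 = 13682.76.

13682.76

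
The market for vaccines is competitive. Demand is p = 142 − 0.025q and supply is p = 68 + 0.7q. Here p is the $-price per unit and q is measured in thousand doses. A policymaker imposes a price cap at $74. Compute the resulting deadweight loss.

Competitive equilibrium: 142 − 0.025q = 68 + 0.7q → q* = 102.069, p* = 139.4483.
At the ceiling p = 74, quantity supplied = (74 − 68)/0.7 = 8.5714.
Willingness to pay at q' = 8.5714: 142 − 0.025·8.5714 = 141.7857.
Δq = 102.069 − 8.5714 = 93.4976; wedge = 141.7857 − 74 = 67.7857.
The triangle = ½ × 93.4976 × 67.7857 = $3168.90 thousand.

$3168.90 thousand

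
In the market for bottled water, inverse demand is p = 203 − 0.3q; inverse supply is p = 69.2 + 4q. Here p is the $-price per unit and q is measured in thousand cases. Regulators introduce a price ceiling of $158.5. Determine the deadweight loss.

Competitive equilibrium: 203 − 0.3q = 69.2 + 4q → q* = 31.1163, p* = 193.6651.
At the ceiling p = 158.5, quantity supplied = (158.5 − 69.2)/4 = 22.325.
Willingness to pay at q' = 22.325: 203 − 0.3·22.325 = 196.3025.
Δq = 31.1163 − 22.325 = 8.7913; wedge = 196.3025 − 158.5 = 37.8025.
The triangle = ½ × 8.7913 × 37.8025 = $166.17 thousand.

$166.17 thousand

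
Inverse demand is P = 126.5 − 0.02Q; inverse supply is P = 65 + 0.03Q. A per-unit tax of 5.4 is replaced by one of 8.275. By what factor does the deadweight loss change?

Competitive equilibrium: 126.5 − 0.02Q = 65 + 0.03Q → Q* = 1230, P* = 101.9.
For a per-unit tax t: ΔQ = t/0.05, so DWL = ½·t·(t/0.05) = t²/0.1.
At t = 5.4: DWL = 291.6. At t = 8.275: DWL = 684.756.
Ratio = (8.275/5.4)² = 2.348.

2.348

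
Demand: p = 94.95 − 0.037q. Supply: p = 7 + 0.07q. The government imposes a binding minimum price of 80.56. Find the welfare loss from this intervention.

10032.69

Competitive equilibrium: 94.95 − 0.037q = 7 + 0.07q → q* = 821.9626, p* = 64.5374.
At the floor p = 80.56, quantity demanded = (94.95 − 80.56)/0.037 = 388.9189.
Sellers' marginal cost at q' = 388.9189: 7 + 0.07·388.9189 = 34.2243.
Δq = 821.9626 − 388.9189 = 433.0437; wedge = 80.56 − 34.2243 = 46.3357.
Deadweight loss = ½ × 433.0437 × 46.3357 = 10032.69.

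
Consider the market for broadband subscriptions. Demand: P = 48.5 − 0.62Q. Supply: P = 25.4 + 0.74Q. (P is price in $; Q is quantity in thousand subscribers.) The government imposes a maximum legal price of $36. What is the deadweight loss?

$4.81 thousand

Competitive equilibrium: 48.5 − 0.62Q = 25.4 + 0.74Q → Q* = 16.9853, P* = 37.9691.
At the ceiling P = 36, quantity supplied = (36 − 25.4)/0.74 = 14.3243.
Willingness to pay at Q' = 14.3243: 48.5 − 0.62·14.3243 = 39.6189.
ΔQ = 16.9853 − 14.3243 = 2.661; wedge = 39.6189 − 36 = 3.6189.
The triangle = ½ × 2.661 × 3.6189 = $4.81 thousand.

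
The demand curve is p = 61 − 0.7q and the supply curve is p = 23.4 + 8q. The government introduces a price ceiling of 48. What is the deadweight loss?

6.76

Competitive equilibrium: 61 − 0.7q = 23.4 + 8q → q* = 4.3218, p* = 57.9747.
At the ceiling p = 48, quantity supplied = (48 − 23.4)/8 = 3.075.
Willingness to pay at q' = 3.075: 61 − 0.7·3.075 = 58.8475.
Δq = 4.3218 − 3.075 = 1.2468; wedge = 58.8475 − 48 = 10.8475.
DWL = ½ × 1.2468 × 10.8475 = 6.76.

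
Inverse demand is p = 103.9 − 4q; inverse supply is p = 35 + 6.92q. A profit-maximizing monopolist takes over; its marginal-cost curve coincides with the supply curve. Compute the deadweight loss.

Competitive equilibrium: 103.9 − 4q = 35 + 6.92q → q* = 6.3095, p* = 78.6619.
Marginal revenue: MR = 103.9 − 8q. Set MR = MC: 103.9 − 8q = 35 + 6.92q → q_m = 4.618.
Price p_m = 103.9 − 4·4.618 = 85.428; MC(q_m) = 35 + 6.92·4.618 = 66.9566.
Competitive q* = 6.3095, so Δq = 1.6915; wedge = 85.428 − 66.9566 = 18.4714.
Deadweight loss = ½ × 1.6915 × 18.4714 = 15.62.

15.62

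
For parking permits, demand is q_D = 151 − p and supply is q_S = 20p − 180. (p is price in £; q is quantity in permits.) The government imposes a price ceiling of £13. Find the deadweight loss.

In inverse form: demand p = 151 − q, supply p = 9 + 0.05q.
Competitive equilibrium: 151 − q = 9 + 0.05q → q* = 135.2381, p* = 15.7619.
At the ceiling p = 13, quantity supplied = (13 − 9)/0.05 = 80.
Willingness to pay at q' = 80: 151 − 1·80 = 71.
Δq = 135.2381 − 80 = 55.2381; wedge = 71 − 13 = 58.
Deadweight loss = ½ × 55.2381 × 58 = £1601.90.

£1601.90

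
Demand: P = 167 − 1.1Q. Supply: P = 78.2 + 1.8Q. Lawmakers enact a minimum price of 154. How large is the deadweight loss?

512.62

Competitive equilibrium: 167 − 1.1Q = 78.2 + 1.8Q → Q* = 30.6207, P* = 133.3172.
At the floor P = 154, quantity demanded = (167 − 154)/1.1 = 11.8182.
Sellers' marginal cost at Q' = 11.8182: 78.2 + 1.8·11.8182 = 99.4728.
ΔQ = 30.6207 − 11.8182 = 18.8025; wedge = 154 − 99.4728 = 54.5272.
Welfare loss = ½ × 18.8025 × 54.5272 = 512.62.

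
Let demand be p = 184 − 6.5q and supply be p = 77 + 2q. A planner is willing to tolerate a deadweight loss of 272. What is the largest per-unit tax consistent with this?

68

Competitive equilibrium: 184 − 6.5q = 77 + 2q → q* = 12.5882, p* = 102.1765.
A tax t gives Δq = t/8.5 and wedge t, so DWL = t²/17.
t²/17 = 272 → t² = 4624 → t = 68.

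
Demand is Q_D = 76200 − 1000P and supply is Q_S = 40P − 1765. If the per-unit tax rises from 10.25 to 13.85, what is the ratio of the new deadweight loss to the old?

In inverse form: demand P = 76.2 − 0.001Q, supply P = 44.125 + 0.025Q.
Competitive equilibrium: 76.2 − 0.001Q = 44.125 + 0.025Q → Q* = 1233.6538, P* = 74.9663.
For a per-unit tax t: ΔQ = t/0.026, so DWL = ½·t·(t/0.026) = t²/0.052.
At t = 10.25: DWL = 2020.433. At t = 13.85: DWL = 3688.894.
Ratio = (13.85/10.25)² = 1.826.

1.826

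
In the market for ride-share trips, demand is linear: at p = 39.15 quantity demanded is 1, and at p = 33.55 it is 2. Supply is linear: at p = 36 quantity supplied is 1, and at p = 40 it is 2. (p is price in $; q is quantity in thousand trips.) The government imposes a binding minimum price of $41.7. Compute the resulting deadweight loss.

Demand slope = (33.55 − 39.15)/(2 − 1) = −5.6, so p = 44.75 − 5.6q.
Supply slope = (40 − 36)/(2 − 1) = 4, so p = 32 + 4q.
Competitive equilibrium: 44.75 − 5.6q = 32 + 4q → q* = 1.3281, p* = 37.3125.
At the floor p = 41.7, quantity demanded = (44.75 − 41.7)/5.6 = 0.5446.
Sellers' marginal cost at q' = 0.5446: 32 + 4·0.5446 = 34.1784.
Δq = 1.3281 − 0.5446 = 0.7835; wedge = 41.7 − 34.1784 = 7.5216.
Deadweight loss = ½ × 0.7835 × 7.5216 = $2.95 thousand.

$2.95 thousand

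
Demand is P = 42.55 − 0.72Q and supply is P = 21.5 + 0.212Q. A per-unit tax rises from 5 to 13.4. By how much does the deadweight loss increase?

82.92

Competitive equilibrium: 42.55 − 0.72Q = 21.5 + 0.212Q → Q* = 22.5858, P* = 26.2882.
For a per-unit tax t: ΔQ = t/0.932, so DWL = ½·t·(t/0.932) = t²/1.864.
At t = 5: DWL = 13.412. At t = 13.4: DWL = 96.33.
Increase = 96.33 − 13.412 = 82.92.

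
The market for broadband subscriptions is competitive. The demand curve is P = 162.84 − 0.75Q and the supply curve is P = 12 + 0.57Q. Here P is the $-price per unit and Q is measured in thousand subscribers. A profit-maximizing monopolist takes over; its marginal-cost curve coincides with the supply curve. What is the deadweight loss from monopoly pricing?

Competitive equilibrium: 162.84 − 0.75Q = 12 + 0.57Q → Q* = 114.27273, P* = 77.13545.
Marginal revenue: MR = 162.84 − 1.5Q. Set MR = MC: 162.84 − 1.5Q = 12 + 0.57Q → Q_m = 72.86957.
Price P_m = 162.84 − 0.75·72.86957 = 108.18782; MC(Q_m) = 12 + 0.57·72.86957 = 53.53565.
Competitive Q* = 114.27273, so ΔQ = 41.40316; wedge = 108.18782 − 53.53565 = 54.65217.
DWL = ½ × 41.40316 × 54.65217 = $1131.39 thousand.

$1131.39 thousand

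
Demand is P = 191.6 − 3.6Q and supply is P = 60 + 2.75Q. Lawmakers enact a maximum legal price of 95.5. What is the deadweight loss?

193.93

Competitive equilibrium: 191.6 − 3.6Q = 60 + 2.75Q → Q* = 20.7244, P* = 116.9921.
At the ceiling P = 95.5, quantity supplied = (95.5 − 60)/2.75 = 12.9091.
Willingness to pay at Q' = 12.9091: 191.6 − 3.6·12.9091 = 145.1272.
ΔQ = 20.7244 − 12.9091 = 7.8153; wedge = 145.1272 − 95.5 = 49.6272.
The triangle = ½ × 7.8153 × 49.6272 = 193.93.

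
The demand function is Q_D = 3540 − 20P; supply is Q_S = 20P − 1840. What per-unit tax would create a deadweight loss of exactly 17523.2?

59.2

In inverse form: demand P = 177 − 0.05Q, supply P = 92 + 0.05Q.
Competitive equilibrium: 177 − 0.05Q = 92 + 0.05Q → Q* = 850, P* = 134.5.
A tax t gives ΔQ = t/0.1 and wedge t, so DWL = t²/0.2.
t²/0.2 = 17523.2 → t² = 3504.64 → t = 59.2.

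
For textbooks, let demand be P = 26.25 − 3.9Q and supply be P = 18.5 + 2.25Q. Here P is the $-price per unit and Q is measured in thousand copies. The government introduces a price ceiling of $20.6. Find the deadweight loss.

Competitive equilibrium: 26.25 − 3.9Q = 18.5 + 2.25Q → Q* = 1.2602, P* = 21.3354.
At the ceiling P = 20.6, quantity supplied = (20.6 − 18.5)/2.25 = 0.9333.
Willingness to pay at Q' = 0.9333: 26.25 − 3.9·0.9333 = 22.6101.
ΔQ = 1.2602 − 0.9333 = 0.3269; wedge = 22.6101 − 20.6 = 2.0101.
DWL = ½ × 0.3269 × 2.0101 = $0.33 thousand.

$0.33 thousand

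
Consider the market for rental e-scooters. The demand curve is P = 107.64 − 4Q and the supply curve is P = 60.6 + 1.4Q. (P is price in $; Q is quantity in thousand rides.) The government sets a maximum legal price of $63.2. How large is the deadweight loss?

Competitive equilibrium: 107.64 − 4Q = 60.6 + 1.4Q → Q* = 8.7111, P* = 72.7956.
At the ceiling P = 63.2, quantity supplied = (63.2 − 60.6)/1.4 = 1.8571.
Willingness to pay at Q' = 1.8571: 107.64 − 4·1.8571 = 100.2116.
ΔQ = 8.7111 − 1.8571 = 6.854; wedge = 100.2116 − 63.2 = 37.0116.
The triangle = ½ × 6.854 × 37.0116 = $126.84 thousand.

$126.84 thousand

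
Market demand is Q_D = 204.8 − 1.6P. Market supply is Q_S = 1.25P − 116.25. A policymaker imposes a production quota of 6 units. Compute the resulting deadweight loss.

In inverse form: demand P = 128 − 0.625Q, supply P = 93 + 0.8Q.
Competitive equilibrium: 128 − 0.625Q = 93 + 0.8Q → Q* = 24.5614, P* = 112.6491.
At Q = 6: demand price = 128 − 0.625·6 = 124.25; supply price = 93 + 0.8·6 = 97.8.
ΔQ = 24.5614 − 6 = 18.5614; wedge = 124.25 − 97.8 = 26.45.
DWL = ½ × 18.5614 × 26.45 = 245.47.

245.47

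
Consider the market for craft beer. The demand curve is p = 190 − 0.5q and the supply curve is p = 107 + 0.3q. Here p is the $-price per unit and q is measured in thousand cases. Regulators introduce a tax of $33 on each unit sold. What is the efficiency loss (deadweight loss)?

$680.625 thousand

Competitive equilibrium: 190 − 0.5q = 107 + 0.3q → q* = 103.75, p* = 138.125.
With the tax, the buyer price exceeds the seller price by 33: (190 − 0.5q) − (107 + 0.3q) = 33 → q' = 62.5.
Δq = 103.75 − 62.5 = 41.25; the wedge equals the tax, 33.
The triangle = ½ × 41.25 × 33 = $680.625 thousand.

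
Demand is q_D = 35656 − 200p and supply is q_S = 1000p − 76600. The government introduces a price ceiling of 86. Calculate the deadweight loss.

In inverse form: demand p = 178.28 − 0.005q, supply p = 76.6 + 0.001q.
Competitive equilibrium: 178.28 − 0.005q = 76.6 + 0.001q → q* = 16946.6667, p* = 93.5467.
At the ceiling p = 86, quantity supplied = (86 − 76.6)/0.001 = 9400.
Willingness to pay at q' = 9400: 178.28 − 0.005·9400 = 131.28.
Δq = 16946.6667 − 9400 = 7546.6667; wedge = 131.28 − 86 = 45.28.
Welfare loss = ½ × 7546.6667 × 45.28 = 170856.53.

170856.53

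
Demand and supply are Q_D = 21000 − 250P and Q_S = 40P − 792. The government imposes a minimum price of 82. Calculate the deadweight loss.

In inverse form: demand P = 84 − 0.004Q, supply P = 19.8 + 0.025Q.
Competitive equilibrium: 84 − 0.004Q = 19.8 + 0.025Q → Q* = 2213.7931, P* = 75.1448.
At the floor P = 82, quantity demanded = (84 − 82)/0.004 = 500.
Sellers' marginal cost at Q' = 500: 19.8 + 0.025·500 = 32.3.
ΔQ = 2213.7931 − 500 = 1713.7931; wedge = 82 − 32.3 = 49.7.
Welfare loss = ½ × 1713.7931 × 49.7 = 42587.76.

42587.76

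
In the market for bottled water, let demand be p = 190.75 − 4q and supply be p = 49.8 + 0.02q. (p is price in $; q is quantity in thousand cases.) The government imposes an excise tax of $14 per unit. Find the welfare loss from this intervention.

$24.38 thousand

Competitive equilibrium: 190.75 − 4q = 49.8 + 0.02q → q* = 35.0622, p* = 50.5012.
With the tax, the buyer price exceeds the seller price by 14: (190.75 − 4q) − (49.8 + 0.02q) = 14 → q' = 31.5796.
Δq = 35.0622 − 31.5796 = 3.4826; the wedge equals the tax, 14.
Deadweight loss = ½ × 3.4826 × 14 = $24.38 thousand.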